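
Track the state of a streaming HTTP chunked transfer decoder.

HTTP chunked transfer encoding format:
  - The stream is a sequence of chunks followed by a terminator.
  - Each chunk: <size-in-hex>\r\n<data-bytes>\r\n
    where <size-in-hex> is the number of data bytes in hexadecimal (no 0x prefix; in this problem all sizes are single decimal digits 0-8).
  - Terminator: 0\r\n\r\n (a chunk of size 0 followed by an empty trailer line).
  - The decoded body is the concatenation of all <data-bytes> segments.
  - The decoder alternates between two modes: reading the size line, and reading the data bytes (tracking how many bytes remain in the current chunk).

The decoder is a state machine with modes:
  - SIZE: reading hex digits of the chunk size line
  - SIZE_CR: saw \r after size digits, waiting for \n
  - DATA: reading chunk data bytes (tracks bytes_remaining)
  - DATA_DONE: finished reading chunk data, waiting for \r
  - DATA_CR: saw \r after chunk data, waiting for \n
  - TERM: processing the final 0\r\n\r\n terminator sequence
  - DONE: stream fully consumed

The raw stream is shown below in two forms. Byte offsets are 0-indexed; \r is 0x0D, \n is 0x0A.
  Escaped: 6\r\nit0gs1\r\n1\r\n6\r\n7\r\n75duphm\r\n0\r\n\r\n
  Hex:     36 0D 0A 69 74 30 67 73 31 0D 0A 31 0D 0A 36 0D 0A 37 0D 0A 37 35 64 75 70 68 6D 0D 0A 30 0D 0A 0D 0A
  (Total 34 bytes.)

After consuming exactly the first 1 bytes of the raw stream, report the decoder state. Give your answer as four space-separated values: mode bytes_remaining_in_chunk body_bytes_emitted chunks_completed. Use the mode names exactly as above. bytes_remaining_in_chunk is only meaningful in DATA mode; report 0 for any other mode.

Byte 0 = '6': mode=SIZE remaining=0 emitted=0 chunks_done=0

Answer: SIZE 0 0 0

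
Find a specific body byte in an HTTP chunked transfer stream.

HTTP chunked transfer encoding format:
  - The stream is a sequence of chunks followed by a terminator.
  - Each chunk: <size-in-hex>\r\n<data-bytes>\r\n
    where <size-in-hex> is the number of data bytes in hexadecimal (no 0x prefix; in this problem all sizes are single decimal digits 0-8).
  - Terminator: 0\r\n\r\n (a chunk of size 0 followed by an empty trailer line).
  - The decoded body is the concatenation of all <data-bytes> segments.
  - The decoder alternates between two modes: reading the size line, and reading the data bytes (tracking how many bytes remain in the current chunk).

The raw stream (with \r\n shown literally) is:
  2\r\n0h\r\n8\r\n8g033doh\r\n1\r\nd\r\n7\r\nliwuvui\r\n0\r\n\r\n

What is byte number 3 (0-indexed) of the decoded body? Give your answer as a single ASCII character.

Chunk 1: stream[0..1]='2' size=0x2=2, data at stream[3..5]='0h' -> body[0..2], body so far='0h'
Chunk 2: stream[7..8]='8' size=0x8=8, data at stream[10..18]='8g033doh' -> body[2..10], body so far='0h8g033doh'
Chunk 3: stream[20..21]='1' size=0x1=1, data at stream[23..24]='d' -> body[10..11], body so far='0h8g033dohd'
Chunk 4: stream[26..27]='7' size=0x7=7, data at stream[29..36]='liwuvui' -> body[11..18], body so far='0h8g033dohdliwuvui'
Chunk 5: stream[38..39]='0' size=0 (terminator). Final body='0h8g033dohdliwuvui' (18 bytes)
Body byte 3 = 'g'

Answer: g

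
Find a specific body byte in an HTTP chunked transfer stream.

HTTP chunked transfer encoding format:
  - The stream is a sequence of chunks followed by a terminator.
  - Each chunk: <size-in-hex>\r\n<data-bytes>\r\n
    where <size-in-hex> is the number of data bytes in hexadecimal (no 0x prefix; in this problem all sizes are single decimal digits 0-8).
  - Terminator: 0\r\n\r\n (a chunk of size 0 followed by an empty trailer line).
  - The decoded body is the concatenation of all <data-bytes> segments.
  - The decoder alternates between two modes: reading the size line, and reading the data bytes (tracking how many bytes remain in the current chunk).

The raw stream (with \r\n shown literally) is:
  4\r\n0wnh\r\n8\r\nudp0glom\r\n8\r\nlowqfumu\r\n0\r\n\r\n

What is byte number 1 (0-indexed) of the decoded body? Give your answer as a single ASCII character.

Answer: w

Derivation:
Chunk 1: stream[0..1]='4' size=0x4=4, data at stream[3..7]='0wnh' -> body[0..4], body so far='0wnh'
Chunk 2: stream[9..10]='8' size=0x8=8, data at stream[12..20]='udp0glom' -> body[4..12], body so far='0wnhudp0glom'
Chunk 3: stream[22..23]='8' size=0x8=8, data at stream[25..33]='lowqfumu' -> body[12..20], body so far='0wnhudp0glomlowqfumu'
Chunk 4: stream[35..36]='0' size=0 (terminator). Final body='0wnhudp0glomlowqfumu' (20 bytes)
Body byte 1 = 'w'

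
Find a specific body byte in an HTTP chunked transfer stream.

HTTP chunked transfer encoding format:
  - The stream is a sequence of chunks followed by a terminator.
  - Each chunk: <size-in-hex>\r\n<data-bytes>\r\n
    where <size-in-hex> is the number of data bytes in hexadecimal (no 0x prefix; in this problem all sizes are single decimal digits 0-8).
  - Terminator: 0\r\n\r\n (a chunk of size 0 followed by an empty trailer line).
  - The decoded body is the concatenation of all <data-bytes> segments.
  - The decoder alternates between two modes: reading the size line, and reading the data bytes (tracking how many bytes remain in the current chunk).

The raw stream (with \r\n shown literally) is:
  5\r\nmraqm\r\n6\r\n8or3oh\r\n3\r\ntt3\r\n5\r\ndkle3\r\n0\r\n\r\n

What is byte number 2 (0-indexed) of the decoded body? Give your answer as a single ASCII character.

Answer: a

Derivation:
Chunk 1: stream[0..1]='5' size=0x5=5, data at stream[3..8]='mraqm' -> body[0..5], body so far='mraqm'
Chunk 2: stream[10..11]='6' size=0x6=6, data at stream[13..19]='8or3oh' -> body[5..11], body so far='mraqm8or3oh'
Chunk 3: stream[21..22]='3' size=0x3=3, data at stream[24..27]='tt3' -> body[11..14], body so far='mraqm8or3ohtt3'
Chunk 4: stream[29..30]='5' size=0x5=5, data at stream[32..37]='dkle3' -> body[14..19], body so far='mraqm8or3ohtt3dkle3'
Chunk 5: stream[39..40]='0' size=0 (terminator). Final body='mraqm8or3ohtt3dkle3' (19 bytes)
Body byte 2 = 'a'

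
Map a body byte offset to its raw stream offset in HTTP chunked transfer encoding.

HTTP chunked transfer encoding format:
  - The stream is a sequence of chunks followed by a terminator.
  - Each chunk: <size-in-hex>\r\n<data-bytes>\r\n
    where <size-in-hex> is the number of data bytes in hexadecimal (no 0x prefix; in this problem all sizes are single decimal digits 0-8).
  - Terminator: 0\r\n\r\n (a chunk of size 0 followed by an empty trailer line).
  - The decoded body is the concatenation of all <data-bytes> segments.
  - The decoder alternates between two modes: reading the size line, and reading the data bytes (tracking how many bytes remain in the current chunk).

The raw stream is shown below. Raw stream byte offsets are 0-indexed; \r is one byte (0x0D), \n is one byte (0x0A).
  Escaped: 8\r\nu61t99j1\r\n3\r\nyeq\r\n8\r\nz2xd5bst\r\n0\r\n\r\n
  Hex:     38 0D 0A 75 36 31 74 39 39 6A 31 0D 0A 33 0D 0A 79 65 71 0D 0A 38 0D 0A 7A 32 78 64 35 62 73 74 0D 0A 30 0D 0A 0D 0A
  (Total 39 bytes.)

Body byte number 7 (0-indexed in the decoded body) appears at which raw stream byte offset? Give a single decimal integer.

Chunk 1: stream[0..1]='8' size=0x8=8, data at stream[3..11]='u61t99j1' -> body[0..8], body so far='u61t99j1'
Chunk 2: stream[13..14]='3' size=0x3=3, data at stream[16..19]='yeq' -> body[8..11], body so far='u61t99j1yeq'
Chunk 3: stream[21..22]='8' size=0x8=8, data at stream[24..32]='z2xd5bst' -> body[11..19], body so far='u61t99j1yeqz2xd5bst'
Chunk 4: stream[34..35]='0' size=0 (terminator). Final body='u61t99j1yeqz2xd5bst' (19 bytes)
Body byte 7 at stream offset 10

Answer: 10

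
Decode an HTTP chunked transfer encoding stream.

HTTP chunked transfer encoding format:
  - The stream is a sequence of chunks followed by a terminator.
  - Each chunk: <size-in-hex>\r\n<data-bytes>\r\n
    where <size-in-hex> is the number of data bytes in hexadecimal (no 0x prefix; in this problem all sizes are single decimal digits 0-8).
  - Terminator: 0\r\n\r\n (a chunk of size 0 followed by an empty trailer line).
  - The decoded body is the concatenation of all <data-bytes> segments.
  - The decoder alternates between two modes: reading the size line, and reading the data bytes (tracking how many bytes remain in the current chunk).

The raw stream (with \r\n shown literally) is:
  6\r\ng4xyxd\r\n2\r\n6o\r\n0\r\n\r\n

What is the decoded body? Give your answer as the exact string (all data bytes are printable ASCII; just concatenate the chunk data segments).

Answer: g4xyxd6o

Derivation:
Chunk 1: stream[0..1]='6' size=0x6=6, data at stream[3..9]='g4xyxd' -> body[0..6], body so far='g4xyxd'
Chunk 2: stream[11..12]='2' size=0x2=2, data at stream[14..16]='6o' -> body[6..8], body so far='g4xyxd6o'
Chunk 3: stream[18..19]='0' size=0 (terminator). Final body='g4xyxd6o' (8 bytes)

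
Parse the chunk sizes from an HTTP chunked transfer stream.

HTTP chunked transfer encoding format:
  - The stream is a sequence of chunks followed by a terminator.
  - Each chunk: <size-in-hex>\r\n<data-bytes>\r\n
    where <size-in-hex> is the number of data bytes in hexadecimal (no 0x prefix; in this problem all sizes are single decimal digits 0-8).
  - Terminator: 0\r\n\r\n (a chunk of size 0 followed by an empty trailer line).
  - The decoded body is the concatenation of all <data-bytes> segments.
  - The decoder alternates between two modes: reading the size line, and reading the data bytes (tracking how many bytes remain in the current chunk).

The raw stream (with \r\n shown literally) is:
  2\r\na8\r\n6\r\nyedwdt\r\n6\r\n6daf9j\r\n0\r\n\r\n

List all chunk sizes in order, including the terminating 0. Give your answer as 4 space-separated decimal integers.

Chunk 1: stream[0..1]='2' size=0x2=2, data at stream[3..5]='a8' -> body[0..2], body so far='a8'
Chunk 2: stream[7..8]='6' size=0x6=6, data at stream[10..16]='yedwdt' -> body[2..8], body so far='a8yedwdt'
Chunk 3: stream[18..19]='6' size=0x6=6, data at stream[21..27]='6daf9j' -> body[8..14], body so far='a8yedwdt6daf9j'
Chunk 4: stream[29..30]='0' size=0 (terminator). Final body='a8yedwdt6daf9j' (14 bytes)

Answer: 2 6 6 0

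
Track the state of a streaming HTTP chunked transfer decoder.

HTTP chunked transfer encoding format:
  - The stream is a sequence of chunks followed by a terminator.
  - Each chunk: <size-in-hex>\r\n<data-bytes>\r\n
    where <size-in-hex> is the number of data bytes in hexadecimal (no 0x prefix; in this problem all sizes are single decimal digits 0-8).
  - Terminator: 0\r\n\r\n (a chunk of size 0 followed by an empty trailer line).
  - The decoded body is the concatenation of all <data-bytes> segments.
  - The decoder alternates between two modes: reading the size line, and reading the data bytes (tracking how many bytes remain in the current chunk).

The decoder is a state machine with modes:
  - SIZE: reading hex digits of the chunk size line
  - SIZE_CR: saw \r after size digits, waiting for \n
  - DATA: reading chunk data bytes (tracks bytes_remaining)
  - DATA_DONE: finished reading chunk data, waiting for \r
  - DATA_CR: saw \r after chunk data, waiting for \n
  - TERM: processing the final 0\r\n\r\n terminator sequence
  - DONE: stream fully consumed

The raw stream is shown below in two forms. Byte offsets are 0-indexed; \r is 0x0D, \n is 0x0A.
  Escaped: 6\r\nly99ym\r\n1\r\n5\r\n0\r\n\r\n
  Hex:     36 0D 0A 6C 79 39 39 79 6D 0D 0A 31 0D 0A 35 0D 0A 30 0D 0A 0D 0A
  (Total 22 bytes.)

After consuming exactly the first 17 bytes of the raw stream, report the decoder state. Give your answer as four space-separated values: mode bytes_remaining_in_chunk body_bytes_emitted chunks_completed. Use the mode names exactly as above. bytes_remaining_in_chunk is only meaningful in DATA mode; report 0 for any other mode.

Answer: SIZE 0 7 2

Derivation:
Byte 0 = '6': mode=SIZE remaining=0 emitted=0 chunks_done=0
Byte 1 = 0x0D: mode=SIZE_CR remaining=0 emitted=0 chunks_done=0
Byte 2 = 0x0A: mode=DATA remaining=6 emitted=0 chunks_done=0
Byte 3 = 'l': mode=DATA remaining=5 emitted=1 chunks_done=0
Byte 4 = 'y': mode=DATA remaining=4 emitted=2 chunks_done=0
Byte 5 = '9': mode=DATA remaining=3 emitted=3 chunks_done=0
Byte 6 = '9': mode=DATA remaining=2 emitted=4 chunks_done=0
Byte 7 = 'y': mode=DATA remaining=1 emitted=5 chunks_done=0
Byte 8 = 'm': mode=DATA_DONE remaining=0 emitted=6 chunks_done=0
Byte 9 = 0x0D: mode=DATA_CR remaining=0 emitted=6 chunks_done=0
Byte 10 = 0x0A: mode=SIZE remaining=0 emitted=6 chunks_done=1
Byte 11 = '1': mode=SIZE remaining=0 emitted=6 chunks_done=1
Byte 12 = 0x0D: mode=SIZE_CR remaining=0 emitted=6 chunks_done=1
Byte 13 = 0x0A: mode=DATA remaining=1 emitted=6 chunks_done=1
Byte 14 = '5': mode=DATA_DONE remaining=0 emitted=7 chunks_done=1
Byte 15 = 0x0D: mode=DATA_CR remaining=0 emitted=7 chunks_done=1
Byte 16 = 0x0A: mode=SIZE remaining=0 emitted=7 chunks_done=2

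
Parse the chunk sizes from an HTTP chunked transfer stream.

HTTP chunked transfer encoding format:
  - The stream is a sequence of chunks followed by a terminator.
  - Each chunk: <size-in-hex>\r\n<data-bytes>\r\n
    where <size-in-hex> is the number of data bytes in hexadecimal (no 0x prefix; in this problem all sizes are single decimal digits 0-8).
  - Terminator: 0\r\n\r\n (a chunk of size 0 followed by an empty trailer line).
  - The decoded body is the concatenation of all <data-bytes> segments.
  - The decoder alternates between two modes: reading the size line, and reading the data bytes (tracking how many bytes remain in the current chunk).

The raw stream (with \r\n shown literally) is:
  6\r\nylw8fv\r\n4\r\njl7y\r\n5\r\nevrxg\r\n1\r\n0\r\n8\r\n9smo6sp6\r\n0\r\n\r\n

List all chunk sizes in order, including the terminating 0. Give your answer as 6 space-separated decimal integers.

Answer: 6 4 5 1 8 0

Derivation:
Chunk 1: stream[0..1]='6' size=0x6=6, data at stream[3..9]='ylw8fv' -> body[0..6], body so far='ylw8fv'
Chunk 2: stream[11..12]='4' size=0x4=4, data at stream[14..18]='jl7y' -> body[6..10], body so far='ylw8fvjl7y'
Chunk 3: stream[20..21]='5' size=0x5=5, data at stream[23..28]='evrxg' -> body[10..15], body so far='ylw8fvjl7yevrxg'
Chunk 4: stream[30..31]='1' size=0x1=1, data at stream[33..34]='0' -> body[15..16], body so far='ylw8fvjl7yevrxg0'
Chunk 5: stream[36..37]='8' size=0x8=8, data at stream[39..47]='9smo6sp6' -> body[16..24], body so far='ylw8fvjl7yevrxg09smo6sp6'
Chunk 6: stream[49..50]='0' size=0 (terminator). Final body='ylw8fvjl7yevrxg09smo6sp6' (24 bytes)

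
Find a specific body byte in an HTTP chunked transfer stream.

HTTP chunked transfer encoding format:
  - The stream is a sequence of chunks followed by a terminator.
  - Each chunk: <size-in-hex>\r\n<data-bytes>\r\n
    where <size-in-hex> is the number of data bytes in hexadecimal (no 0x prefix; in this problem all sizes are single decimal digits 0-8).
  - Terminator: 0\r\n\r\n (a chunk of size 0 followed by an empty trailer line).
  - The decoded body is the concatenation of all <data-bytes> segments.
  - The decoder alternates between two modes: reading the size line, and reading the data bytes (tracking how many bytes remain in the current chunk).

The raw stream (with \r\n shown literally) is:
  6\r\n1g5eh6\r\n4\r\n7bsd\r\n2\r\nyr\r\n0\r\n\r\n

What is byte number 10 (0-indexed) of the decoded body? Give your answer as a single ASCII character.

Answer: y

Derivation:
Chunk 1: stream[0..1]='6' size=0x6=6, data at stream[3..9]='1g5eh6' -> body[0..6], body so far='1g5eh6'
Chunk 2: stream[11..12]='4' size=0x4=4, data at stream[14..18]='7bsd' -> body[6..10], body so far='1g5eh67bsd'
Chunk 3: stream[20..21]='2' size=0x2=2, data at stream[23..25]='yr' -> body[10..12], body so far='1g5eh67bsdyr'
Chunk 4: stream[27..28]='0' size=0 (terminator). Final body='1g5eh67bsdyr' (12 bytes)
Body byte 10 = 'y'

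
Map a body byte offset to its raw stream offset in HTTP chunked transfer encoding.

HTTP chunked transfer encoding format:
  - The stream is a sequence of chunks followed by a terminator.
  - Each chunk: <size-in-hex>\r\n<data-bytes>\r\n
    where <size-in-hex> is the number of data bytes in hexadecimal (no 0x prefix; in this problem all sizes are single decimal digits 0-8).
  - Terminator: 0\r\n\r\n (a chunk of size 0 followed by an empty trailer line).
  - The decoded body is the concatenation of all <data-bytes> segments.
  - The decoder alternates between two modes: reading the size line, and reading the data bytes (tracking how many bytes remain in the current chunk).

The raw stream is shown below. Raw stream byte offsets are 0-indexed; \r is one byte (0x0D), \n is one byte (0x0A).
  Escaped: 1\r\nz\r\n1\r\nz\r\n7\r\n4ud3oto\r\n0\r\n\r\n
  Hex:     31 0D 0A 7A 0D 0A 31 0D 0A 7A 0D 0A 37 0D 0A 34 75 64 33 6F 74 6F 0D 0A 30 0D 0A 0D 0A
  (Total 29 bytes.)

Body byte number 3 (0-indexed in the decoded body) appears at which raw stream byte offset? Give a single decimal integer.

Chunk 1: stream[0..1]='1' size=0x1=1, data at stream[3..4]='z' -> body[0..1], body so far='z'
Chunk 2: stream[6..7]='1' size=0x1=1, data at stream[9..10]='z' -> body[1..2], body so far='zz'
Chunk 3: stream[12..13]='7' size=0x7=7, data at stream[15..22]='4ud3oto' -> body[2..9], body so far='zz4ud3oto'
Chunk 4: stream[24..25]='0' size=0 (terminator). Final body='zz4ud3oto' (9 bytes)
Body byte 3 at stream offset 16

Answer: 16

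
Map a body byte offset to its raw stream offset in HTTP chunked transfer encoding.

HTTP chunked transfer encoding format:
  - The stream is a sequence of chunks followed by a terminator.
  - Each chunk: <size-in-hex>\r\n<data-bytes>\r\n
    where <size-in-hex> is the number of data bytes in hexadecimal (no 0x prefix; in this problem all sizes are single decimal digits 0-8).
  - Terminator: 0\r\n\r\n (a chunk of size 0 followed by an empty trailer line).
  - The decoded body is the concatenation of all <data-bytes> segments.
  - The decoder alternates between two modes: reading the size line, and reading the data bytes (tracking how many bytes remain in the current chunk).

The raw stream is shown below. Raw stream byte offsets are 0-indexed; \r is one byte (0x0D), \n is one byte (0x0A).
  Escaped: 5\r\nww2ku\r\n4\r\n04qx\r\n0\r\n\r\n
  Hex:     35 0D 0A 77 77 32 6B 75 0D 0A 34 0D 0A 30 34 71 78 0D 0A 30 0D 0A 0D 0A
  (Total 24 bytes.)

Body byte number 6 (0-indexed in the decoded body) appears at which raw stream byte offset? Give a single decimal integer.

Answer: 14

Derivation:
Chunk 1: stream[0..1]='5' size=0x5=5, data at stream[3..8]='ww2ku' -> body[0..5], body so far='ww2ku'
Chunk 2: stream[10..11]='4' size=0x4=4, data at stream[13..17]='04qx' -> body[5..9], body so far='ww2ku04qx'
Chunk 3: stream[19..20]='0' size=0 (terminator). Final body='ww2ku04qx' (9 bytes)
Body byte 6 at stream offset 14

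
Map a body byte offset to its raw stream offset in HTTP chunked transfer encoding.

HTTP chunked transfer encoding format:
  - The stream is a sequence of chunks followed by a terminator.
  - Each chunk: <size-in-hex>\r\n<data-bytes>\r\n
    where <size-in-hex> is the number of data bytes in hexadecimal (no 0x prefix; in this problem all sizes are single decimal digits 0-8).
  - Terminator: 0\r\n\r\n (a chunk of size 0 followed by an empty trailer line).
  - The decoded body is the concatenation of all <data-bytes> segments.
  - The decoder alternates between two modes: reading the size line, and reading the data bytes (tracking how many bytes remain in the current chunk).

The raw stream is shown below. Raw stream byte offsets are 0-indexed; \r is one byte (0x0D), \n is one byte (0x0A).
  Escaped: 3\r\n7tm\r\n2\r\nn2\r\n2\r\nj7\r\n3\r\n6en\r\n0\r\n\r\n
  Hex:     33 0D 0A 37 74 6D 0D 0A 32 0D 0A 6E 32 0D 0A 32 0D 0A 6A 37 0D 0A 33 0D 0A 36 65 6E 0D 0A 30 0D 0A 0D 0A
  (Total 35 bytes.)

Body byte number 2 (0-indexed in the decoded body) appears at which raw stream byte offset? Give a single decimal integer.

Chunk 1: stream[0..1]='3' size=0x3=3, data at stream[3..6]='7tm' -> body[0..3], body so far='7tm'
Chunk 2: stream[8..9]='2' size=0x2=2, data at stream[11..13]='n2' -> body[3..5], body so far='7tmn2'
Chunk 3: stream[15..16]='2' size=0x2=2, data at stream[18..20]='j7' -> body[5..7], body so far='7tmn2j7'
Chunk 4: stream[22..23]='3' size=0x3=3, data at stream[25..28]='6en' -> body[7..10], body so far='7tmn2j76en'
Chunk 5: stream[30..31]='0' size=0 (terminator). Final body='7tmn2j76en' (10 bytes)
Body byte 2 at stream offset 5

Answer: 5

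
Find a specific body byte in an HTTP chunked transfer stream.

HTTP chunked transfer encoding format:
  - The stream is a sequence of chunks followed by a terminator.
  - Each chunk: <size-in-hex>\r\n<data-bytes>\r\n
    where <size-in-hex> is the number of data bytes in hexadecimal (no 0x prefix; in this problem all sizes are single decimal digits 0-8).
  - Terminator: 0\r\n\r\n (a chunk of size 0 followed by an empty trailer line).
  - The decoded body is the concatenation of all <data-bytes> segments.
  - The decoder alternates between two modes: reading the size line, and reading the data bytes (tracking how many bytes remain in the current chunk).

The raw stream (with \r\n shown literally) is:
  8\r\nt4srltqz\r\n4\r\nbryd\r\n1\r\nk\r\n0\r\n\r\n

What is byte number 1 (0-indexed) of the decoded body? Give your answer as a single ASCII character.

Answer: 4

Derivation:
Chunk 1: stream[0..1]='8' size=0x8=8, data at stream[3..11]='t4srltqz' -> body[0..8], body so far='t4srltqz'
Chunk 2: stream[13..14]='4' size=0x4=4, data at stream[16..20]='bryd' -> body[8..12], body so far='t4srltqzbryd'
Chunk 3: stream[22..23]='1' size=0x1=1, data at stream[25..26]='k' -> body[12..13], body so far='t4srltqzbrydk'
Chunk 4: stream[28..29]='0' size=0 (terminator). Final body='t4srltqzbrydk' (13 bytes)
Body byte 1 = '4'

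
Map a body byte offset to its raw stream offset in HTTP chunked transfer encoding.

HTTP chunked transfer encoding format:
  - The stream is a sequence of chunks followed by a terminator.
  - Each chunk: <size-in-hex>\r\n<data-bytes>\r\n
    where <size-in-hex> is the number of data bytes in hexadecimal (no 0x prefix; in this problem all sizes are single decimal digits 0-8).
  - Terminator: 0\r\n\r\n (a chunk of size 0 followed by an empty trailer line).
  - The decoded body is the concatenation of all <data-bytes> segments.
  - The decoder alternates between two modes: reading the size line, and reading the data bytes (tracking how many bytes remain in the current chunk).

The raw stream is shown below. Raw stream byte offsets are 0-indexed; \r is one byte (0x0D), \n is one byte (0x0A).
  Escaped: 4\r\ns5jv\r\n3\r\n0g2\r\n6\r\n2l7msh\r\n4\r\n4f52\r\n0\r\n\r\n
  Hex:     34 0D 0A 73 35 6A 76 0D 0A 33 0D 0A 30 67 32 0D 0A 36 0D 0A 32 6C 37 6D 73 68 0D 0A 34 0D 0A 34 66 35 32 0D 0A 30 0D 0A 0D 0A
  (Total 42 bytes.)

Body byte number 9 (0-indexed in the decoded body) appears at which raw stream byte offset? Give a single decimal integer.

Answer: 22

Derivation:
Chunk 1: stream[0..1]='4' size=0x4=4, data at stream[3..7]='s5jv' -> body[0..4], body so far='s5jv'
Chunk 2: stream[9..10]='3' size=0x3=3, data at stream[12..15]='0g2' -> body[4..7], body so far='s5jv0g2'
Chunk 3: stream[17..18]='6' size=0x6=6, data at stream[20..26]='2l7msh' -> body[7..13], body so far='s5jv0g22l7msh'
Chunk 4: stream[28..29]='4' size=0x4=4, data at stream[31..35]='4f52' -> body[13..17], body so far='s5jv0g22l7msh4f52'
Chunk 5: stream[37..38]='0' size=0 (terminator). Final body='s5jv0g22l7msh4f52' (17 bytes)
Body byte 9 at stream offset 22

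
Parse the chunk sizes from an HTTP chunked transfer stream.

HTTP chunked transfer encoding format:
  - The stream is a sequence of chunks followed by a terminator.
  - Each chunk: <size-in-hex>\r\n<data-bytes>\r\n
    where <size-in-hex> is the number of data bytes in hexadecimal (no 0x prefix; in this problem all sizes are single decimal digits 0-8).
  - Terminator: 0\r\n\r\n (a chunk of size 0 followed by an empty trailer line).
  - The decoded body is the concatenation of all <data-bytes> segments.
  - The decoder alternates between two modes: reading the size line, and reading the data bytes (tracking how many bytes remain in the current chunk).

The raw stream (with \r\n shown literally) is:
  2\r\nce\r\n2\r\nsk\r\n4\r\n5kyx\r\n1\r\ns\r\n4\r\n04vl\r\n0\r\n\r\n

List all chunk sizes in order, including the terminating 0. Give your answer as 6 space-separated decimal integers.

Answer: 2 2 4 1 4 0

Derivation:
Chunk 1: stream[0..1]='2' size=0x2=2, data at stream[3..5]='ce' -> body[0..2], body so far='ce'
Chunk 2: stream[7..8]='2' size=0x2=2, data at stream[10..12]='sk' -> body[2..4], body so far='cesk'
Chunk 3: stream[14..15]='4' size=0x4=4, data at stream[17..21]='5kyx' -> body[4..8], body so far='cesk5kyx'
Chunk 4: stream[23..24]='1' size=0x1=1, data at stream[26..27]='s' -> body[8..9], body so far='cesk5kyxs'
Chunk 5: stream[29..30]='4' size=0x4=4, data at stream[32..36]='04vl' -> body[9..13], body so far='cesk5kyxs04vl'
Chunk 6: stream[38..39]='0' size=0 (terminator). Final body='cesk5kyxs04vl' (13 bytes)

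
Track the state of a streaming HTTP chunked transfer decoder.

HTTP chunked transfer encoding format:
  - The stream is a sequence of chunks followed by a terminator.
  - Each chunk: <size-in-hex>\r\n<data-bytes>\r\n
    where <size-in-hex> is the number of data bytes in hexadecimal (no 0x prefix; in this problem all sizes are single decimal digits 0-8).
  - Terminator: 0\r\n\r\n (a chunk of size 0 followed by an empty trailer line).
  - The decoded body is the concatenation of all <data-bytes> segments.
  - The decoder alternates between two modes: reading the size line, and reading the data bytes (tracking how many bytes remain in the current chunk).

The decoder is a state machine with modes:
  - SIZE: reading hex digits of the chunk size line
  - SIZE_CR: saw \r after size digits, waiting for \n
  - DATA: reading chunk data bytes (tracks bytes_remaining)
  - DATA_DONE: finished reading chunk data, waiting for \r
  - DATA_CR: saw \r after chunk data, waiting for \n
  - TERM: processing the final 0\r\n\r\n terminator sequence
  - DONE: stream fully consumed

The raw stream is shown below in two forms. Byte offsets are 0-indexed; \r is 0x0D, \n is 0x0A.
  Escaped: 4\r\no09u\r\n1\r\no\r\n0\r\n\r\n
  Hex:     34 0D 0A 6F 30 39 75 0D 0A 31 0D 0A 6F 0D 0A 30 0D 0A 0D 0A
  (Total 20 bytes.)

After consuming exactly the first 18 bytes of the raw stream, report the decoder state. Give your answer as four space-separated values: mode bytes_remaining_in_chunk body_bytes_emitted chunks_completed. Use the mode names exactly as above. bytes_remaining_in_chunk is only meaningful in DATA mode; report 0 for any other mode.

Answer: TERM 0 5 2

Derivation:
Byte 0 = '4': mode=SIZE remaining=0 emitted=0 chunks_done=0
Byte 1 = 0x0D: mode=SIZE_CR remaining=0 emitted=0 chunks_done=0
Byte 2 = 0x0A: mode=DATA remaining=4 emitted=0 chunks_done=0
Byte 3 = 'o': mode=DATA remaining=3 emitted=1 chunks_done=0
Byte 4 = '0': mode=DATA remaining=2 emitted=2 chunks_done=0
Byte 5 = '9': mode=DATA remaining=1 emitted=3 chunks_done=0
Byte 6 = 'u': mode=DATA_DONE remaining=0 emitted=4 chunks_done=0
Byte 7 = 0x0D: mode=DATA_CR remaining=0 emitted=4 chunks_done=0
Byte 8 = 0x0A: mode=SIZE remaining=0 emitted=4 chunks_done=1
Byte 9 = '1': mode=SIZE remaining=0 emitted=4 chunks_done=1
Byte 10 = 0x0D: mode=SIZE_CR remaining=0 emitted=4 chunks_done=1
Byte 11 = 0x0A: mode=DATA remaining=1 emitted=4 chunks_done=1
Byte 12 = 'o': mode=DATA_DONE remaining=0 emitted=5 chunks_done=1
Byte 13 = 0x0D: mode=DATA_CR remaining=0 emitted=5 chunks_done=1
Byte 14 = 0x0A: mode=SIZE remaining=0 emitted=5 chunks_done=2
Byte 15 = '0': mode=SIZE remaining=0 emitted=5 chunks_done=2
Byte 16 = 0x0D: mode=SIZE_CR remaining=0 emitted=5 chunks_done=2
Byte 17 = 0x0A: mode=TERM remaining=0 emitted=5 chunks_done=2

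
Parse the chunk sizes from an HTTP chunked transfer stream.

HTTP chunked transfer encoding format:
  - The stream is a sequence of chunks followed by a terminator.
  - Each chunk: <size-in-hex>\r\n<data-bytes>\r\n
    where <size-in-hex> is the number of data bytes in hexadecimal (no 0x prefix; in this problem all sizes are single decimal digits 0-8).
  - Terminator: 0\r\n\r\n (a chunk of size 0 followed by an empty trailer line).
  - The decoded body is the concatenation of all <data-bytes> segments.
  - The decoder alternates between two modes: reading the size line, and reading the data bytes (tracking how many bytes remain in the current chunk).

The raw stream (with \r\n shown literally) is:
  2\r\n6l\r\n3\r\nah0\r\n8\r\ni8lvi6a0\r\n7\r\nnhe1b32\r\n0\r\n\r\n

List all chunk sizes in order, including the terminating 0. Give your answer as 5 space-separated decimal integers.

Chunk 1: stream[0..1]='2' size=0x2=2, data at stream[3..5]='6l' -> body[0..2], body so far='6l'
Chunk 2: stream[7..8]='3' size=0x3=3, data at stream[10..13]='ah0' -> body[2..5], body so far='6lah0'
Chunk 3: stream[15..16]='8' size=0x8=8, data at stream[18..26]='i8lvi6a0' -> body[5..13], body so far='6lah0i8lvi6a0'
Chunk 4: stream[28..29]='7' size=0x7=7, data at stream[31..38]='nhe1b32' -> body[13..20], body so far='6lah0i8lvi6a0nhe1b32'
Chunk 5: stream[40..41]='0' size=0 (terminator). Final body='6lah0i8lvi6a0nhe1b32' (20 bytes)

Answer: 2 3 8 7 0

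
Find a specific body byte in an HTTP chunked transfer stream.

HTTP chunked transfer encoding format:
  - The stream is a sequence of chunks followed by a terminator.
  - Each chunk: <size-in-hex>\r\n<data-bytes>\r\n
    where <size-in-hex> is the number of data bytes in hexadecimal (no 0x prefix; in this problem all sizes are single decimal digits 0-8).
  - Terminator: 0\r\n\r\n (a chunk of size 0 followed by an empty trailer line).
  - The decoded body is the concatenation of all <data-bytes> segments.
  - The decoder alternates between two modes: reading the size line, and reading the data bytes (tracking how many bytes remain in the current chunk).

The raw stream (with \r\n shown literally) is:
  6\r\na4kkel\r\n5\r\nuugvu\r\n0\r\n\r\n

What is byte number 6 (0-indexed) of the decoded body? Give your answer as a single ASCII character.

Answer: u

Derivation:
Chunk 1: stream[0..1]='6' size=0x6=6, data at stream[3..9]='a4kkel' -> body[0..6], body so far='a4kkel'
Chunk 2: stream[11..12]='5' size=0x5=5, data at stream[14..19]='uugvu' -> body[6..11], body so far='a4kkeluugvu'
Chunk 3: stream[21..22]='0' size=0 (terminator). Final body='a4kkeluugvu' (11 bytes)
Body byte 6 = 'u'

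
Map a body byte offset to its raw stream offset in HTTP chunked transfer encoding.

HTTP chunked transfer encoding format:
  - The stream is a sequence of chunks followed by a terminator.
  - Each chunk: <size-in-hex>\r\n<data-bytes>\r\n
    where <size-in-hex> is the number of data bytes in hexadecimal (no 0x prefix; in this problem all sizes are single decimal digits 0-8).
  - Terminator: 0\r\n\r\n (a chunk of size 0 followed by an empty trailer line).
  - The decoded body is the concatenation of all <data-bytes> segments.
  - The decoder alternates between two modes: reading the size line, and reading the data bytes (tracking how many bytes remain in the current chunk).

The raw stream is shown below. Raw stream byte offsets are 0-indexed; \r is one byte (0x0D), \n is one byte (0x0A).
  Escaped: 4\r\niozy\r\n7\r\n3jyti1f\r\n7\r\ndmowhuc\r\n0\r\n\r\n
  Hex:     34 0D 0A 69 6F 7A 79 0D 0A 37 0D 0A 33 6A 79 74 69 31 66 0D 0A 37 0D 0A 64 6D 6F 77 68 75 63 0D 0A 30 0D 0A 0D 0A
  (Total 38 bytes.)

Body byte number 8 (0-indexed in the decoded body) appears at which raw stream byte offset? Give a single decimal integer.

Chunk 1: stream[0..1]='4' size=0x4=4, data at stream[3..7]='iozy' -> body[0..4], body so far='iozy'
Chunk 2: stream[9..10]='7' size=0x7=7, data at stream[12..19]='3jyti1f' -> body[4..11], body so far='iozy3jyti1f'
Chunk 3: stream[21..22]='7' size=0x7=7, data at stream[24..31]='dmowhuc' -> body[11..18], body so far='iozy3jyti1fdmowhuc'
Chunk 4: stream[33..34]='0' size=0 (terminator). Final body='iozy3jyti1fdmowhuc' (18 bytes)
Body byte 8 at stream offset 16

Answer: 16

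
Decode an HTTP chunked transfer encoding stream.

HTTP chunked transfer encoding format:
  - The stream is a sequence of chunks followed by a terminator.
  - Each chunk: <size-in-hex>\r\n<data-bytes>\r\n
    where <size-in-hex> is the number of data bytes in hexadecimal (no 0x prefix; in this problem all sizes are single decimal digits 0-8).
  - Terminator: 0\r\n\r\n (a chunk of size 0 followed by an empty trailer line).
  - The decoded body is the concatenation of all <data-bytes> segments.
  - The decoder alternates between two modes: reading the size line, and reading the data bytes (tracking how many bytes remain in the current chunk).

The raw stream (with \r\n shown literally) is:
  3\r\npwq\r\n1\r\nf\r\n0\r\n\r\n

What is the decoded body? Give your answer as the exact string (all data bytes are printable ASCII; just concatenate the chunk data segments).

Chunk 1: stream[0..1]='3' size=0x3=3, data at stream[3..6]='pwq' -> body[0..3], body so far='pwq'
Chunk 2: stream[8..9]='1' size=0x1=1, data at stream[11..12]='f' -> body[3..4], body so far='pwqf'
Chunk 3: stream[14..15]='0' size=0 (terminator). Final body='pwqf' (4 bytes)

Answer: pwqf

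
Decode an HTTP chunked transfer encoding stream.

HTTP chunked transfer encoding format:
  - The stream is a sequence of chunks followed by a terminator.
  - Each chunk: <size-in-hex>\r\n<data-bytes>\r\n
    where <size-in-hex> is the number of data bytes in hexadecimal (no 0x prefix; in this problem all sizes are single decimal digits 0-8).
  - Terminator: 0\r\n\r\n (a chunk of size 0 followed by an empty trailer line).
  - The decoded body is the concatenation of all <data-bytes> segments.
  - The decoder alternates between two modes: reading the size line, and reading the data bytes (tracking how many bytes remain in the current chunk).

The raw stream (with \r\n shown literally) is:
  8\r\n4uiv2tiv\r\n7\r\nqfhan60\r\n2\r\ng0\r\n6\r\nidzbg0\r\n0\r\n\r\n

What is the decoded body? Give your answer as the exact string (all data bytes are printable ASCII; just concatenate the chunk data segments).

Chunk 1: stream[0..1]='8' size=0x8=8, data at stream[3..11]='4uiv2tiv' -> body[0..8], body so far='4uiv2tiv'
Chunk 2: stream[13..14]='7' size=0x7=7, data at stream[16..23]='qfhan60' -> body[8..15], body so far='4uiv2tivqfhan60'
Chunk 3: stream[25..26]='2' size=0x2=2, data at stream[28..30]='g0' -> body[15..17], body so far='4uiv2tivqfhan60g0'
Chunk 4: stream[32..33]='6' size=0x6=6, data at stream[35..41]='idzbg0' -> body[17..23], body so far='4uiv2tivqfhan60g0idzbg0'
Chunk 5: stream[43..44]='0' size=0 (terminator). Final body='4uiv2tivqfhan60g0idzbg0' (23 bytes)

Answer: 4uiv2tivqfhan60g0idzbg0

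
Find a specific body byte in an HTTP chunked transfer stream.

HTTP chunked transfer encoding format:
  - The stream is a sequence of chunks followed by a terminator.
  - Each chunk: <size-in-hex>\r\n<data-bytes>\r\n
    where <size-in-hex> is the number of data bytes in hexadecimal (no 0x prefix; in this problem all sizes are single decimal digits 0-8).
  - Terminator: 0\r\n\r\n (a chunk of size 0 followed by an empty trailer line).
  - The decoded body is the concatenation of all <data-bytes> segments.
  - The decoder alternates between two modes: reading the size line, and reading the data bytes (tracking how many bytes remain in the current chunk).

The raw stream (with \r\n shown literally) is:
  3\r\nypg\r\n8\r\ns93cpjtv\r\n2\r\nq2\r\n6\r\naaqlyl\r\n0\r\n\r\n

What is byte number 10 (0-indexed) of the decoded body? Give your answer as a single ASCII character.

Answer: v

Derivation:
Chunk 1: stream[0..1]='3' size=0x3=3, data at stream[3..6]='ypg' -> body[0..3], body so far='ypg'
Chunk 2: stream[8..9]='8' size=0x8=8, data at stream[11..19]='s93cpjtv' -> body[3..11], body so far='ypgs93cpjtv'
Chunk 3: stream[21..22]='2' size=0x2=2, data at stream[24..26]='q2' -> body[11..13], body so far='ypgs93cpjtvq2'
Chunk 4: stream[28..29]='6' size=0x6=6, data at stream[31..37]='aaqlyl' -> body[13..19], body so far='ypgs93cpjtvq2aaqlyl'
Chunk 5: stream[39..40]='0' size=0 (terminator). Final body='ypgs93cpjtvq2aaqlyl' (19 bytes)
Body byte 10 = 'v'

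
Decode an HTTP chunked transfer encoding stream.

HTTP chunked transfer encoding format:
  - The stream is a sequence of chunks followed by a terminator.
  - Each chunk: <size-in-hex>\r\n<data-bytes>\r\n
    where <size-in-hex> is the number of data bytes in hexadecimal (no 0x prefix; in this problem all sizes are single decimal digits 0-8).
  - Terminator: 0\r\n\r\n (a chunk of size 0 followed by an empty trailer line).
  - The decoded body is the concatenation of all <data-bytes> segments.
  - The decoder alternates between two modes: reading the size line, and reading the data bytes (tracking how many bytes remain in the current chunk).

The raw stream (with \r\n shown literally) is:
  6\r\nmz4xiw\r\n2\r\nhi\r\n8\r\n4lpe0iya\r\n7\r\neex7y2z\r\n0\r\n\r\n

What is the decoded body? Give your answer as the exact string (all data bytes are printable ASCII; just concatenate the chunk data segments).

Chunk 1: stream[0..1]='6' size=0x6=6, data at stream[3..9]='mz4xiw' -> body[0..6], body so far='mz4xiw'
Chunk 2: stream[11..12]='2' size=0x2=2, data at stream[14..16]='hi' -> body[6..8], body so far='mz4xiwhi'
Chunk 3: stream[18..19]='8' size=0x8=8, data at stream[21..29]='4lpe0iya' -> body[8..16], body so far='mz4xiwhi4lpe0iya'
Chunk 4: stream[31..32]='7' size=0x7=7, data at stream[34..41]='eex7y2z' -> body[16..23], body so far='mz4xiwhi4lpe0iyaeex7y2z'
Chunk 5: stream[43..44]='0' size=0 (terminator). Final body='mz4xiwhi4lpe0iyaeex7y2z' (23 bytes)

Answer: mz4xiwhi4lpe0iyaeex7y2z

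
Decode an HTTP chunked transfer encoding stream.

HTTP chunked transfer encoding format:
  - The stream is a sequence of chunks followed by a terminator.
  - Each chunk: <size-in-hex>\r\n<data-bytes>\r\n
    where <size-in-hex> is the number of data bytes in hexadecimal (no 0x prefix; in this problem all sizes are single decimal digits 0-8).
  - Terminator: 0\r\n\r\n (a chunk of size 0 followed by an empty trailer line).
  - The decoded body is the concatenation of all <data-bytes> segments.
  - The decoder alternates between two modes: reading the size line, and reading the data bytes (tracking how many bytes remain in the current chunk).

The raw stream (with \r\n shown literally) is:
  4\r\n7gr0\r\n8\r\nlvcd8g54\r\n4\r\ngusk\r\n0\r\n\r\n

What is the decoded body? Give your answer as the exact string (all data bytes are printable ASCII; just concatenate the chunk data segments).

Answer: 7gr0lvcd8g54gusk

Derivation:
Chunk 1: stream[0..1]='4' size=0x4=4, data at stream[3..7]='7gr0' -> body[0..4], body so far='7gr0'
Chunk 2: stream[9..10]='8' size=0x8=8, data at stream[12..20]='lvcd8g54' -> body[4..12], body so far='7gr0lvcd8g54'
Chunk 3: stream[22..23]='4' size=0x4=4, data at stream[25..29]='gusk' -> body[12..16], body so far='7gr0lvcd8g54gusk'
Chunk 4: stream[31..32]='0' size=0 (terminator). Final body='7gr0lvcd8g54gusk' (16 bytes)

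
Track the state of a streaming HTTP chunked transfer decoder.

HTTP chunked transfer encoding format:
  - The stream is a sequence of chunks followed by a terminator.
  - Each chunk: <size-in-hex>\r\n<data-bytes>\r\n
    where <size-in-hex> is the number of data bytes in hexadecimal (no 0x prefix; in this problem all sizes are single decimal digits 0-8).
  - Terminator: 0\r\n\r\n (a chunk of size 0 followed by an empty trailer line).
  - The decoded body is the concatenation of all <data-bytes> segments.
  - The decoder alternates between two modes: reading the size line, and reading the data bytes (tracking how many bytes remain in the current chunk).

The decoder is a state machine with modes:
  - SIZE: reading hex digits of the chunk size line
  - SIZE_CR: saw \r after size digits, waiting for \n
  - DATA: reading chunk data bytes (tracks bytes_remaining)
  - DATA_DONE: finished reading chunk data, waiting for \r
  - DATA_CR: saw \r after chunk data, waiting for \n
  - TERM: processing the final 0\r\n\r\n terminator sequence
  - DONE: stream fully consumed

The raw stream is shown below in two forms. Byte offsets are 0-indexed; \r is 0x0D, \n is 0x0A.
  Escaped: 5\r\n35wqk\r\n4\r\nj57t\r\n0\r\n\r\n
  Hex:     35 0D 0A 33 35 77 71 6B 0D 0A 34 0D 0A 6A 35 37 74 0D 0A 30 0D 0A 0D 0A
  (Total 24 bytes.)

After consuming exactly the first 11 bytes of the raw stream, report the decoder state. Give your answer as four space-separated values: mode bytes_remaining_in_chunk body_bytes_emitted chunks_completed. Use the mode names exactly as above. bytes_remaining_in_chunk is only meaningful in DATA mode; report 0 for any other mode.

Answer: SIZE 0 5 1

Derivation:
Byte 0 = '5': mode=SIZE remaining=0 emitted=0 chunks_done=0
Byte 1 = 0x0D: mode=SIZE_CR remaining=0 emitted=0 chunks_done=0
Byte 2 = 0x0A: mode=DATA remaining=5 emitted=0 chunks_done=0
Byte 3 = '3': mode=DATA remaining=4 emitted=1 chunks_done=0
Byte 4 = '5': mode=DATA remaining=3 emitted=2 chunks_done=0
Byte 5 = 'w': mode=DATA remaining=2 emitted=3 chunks_done=0
Byte 6 = 'q': mode=DATA remaining=1 emitted=4 chunks_done=0
Byte 7 = 'k': mode=DATA_DONE remaining=0 emitted=5 chunks_done=0
Byte 8 = 0x0D: mode=DATA_CR remaining=0 emitted=5 chunks_done=0
Byte 9 = 0x0A: mode=SIZE remaining=0 emitted=5 chunks_done=1
Byte 10 = '4': mode=SIZE remaining=0 emitted=5 chunks_done=1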